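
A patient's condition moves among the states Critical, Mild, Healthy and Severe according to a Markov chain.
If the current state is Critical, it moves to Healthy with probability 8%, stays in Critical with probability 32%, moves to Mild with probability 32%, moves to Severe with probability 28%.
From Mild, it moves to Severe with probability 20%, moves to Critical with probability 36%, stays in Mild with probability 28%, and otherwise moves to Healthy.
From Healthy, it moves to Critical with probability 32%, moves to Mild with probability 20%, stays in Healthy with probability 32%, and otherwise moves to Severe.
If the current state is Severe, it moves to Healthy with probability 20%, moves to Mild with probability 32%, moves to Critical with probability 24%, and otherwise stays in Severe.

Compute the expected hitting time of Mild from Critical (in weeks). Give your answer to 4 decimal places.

Let t(s) be the expected number of weeks to first reach Mild from state s, with t(Mild) = 0. Conditioning on the first week:
t(Critical) = 1 + 0.32·t(Critical) + 0.08·t(Healthy) + 0.28·t(Severe)
t(Healthy) = 1 + 0.32·t(Critical) + 0.32·t(Healthy) + 0.16·t(Severe)
t(Severe) = 1 + 0.24·t(Critical) + 0.2·t(Healthy) + 0.24·t(Severe)
Solving: t(Critical) = 3.3049, t(Healthy) = 3.8173, t(Severe) = 3.3640.
Expected weeks from Critical to Mild: 3.3049.

3.3049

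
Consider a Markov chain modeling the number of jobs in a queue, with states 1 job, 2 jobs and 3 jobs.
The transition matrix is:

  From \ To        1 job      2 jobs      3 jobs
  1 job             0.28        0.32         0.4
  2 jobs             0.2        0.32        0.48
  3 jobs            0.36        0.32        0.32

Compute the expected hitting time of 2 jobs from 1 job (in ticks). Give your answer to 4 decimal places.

3.1250

Let t(s) be the expected number of ticks to first reach 2 jobs from state s, with t(2 jobs) = 0. Conditioning on the first tick:
t(1 job) = 1 + 0.28·t(1 job) + 0.4·t(3 jobs)
t(3 jobs) = 1 + 0.36·t(1 job) + 0.32·t(3 jobs)
Solving: t(1 job) = 3.1250, t(3 jobs) = 3.1250.
Expected ticks from 1 job to 2 jobs: 3.1250.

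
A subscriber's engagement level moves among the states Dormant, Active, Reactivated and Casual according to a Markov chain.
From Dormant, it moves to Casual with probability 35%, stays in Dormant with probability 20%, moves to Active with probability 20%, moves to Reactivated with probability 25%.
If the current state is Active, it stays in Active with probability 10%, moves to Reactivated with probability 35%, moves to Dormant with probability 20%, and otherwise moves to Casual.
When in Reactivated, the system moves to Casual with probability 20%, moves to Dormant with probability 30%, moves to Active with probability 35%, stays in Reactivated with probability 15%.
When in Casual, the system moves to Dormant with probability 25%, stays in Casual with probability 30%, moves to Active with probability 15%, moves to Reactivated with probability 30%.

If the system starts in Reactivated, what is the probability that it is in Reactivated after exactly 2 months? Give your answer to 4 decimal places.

0.2800

Propagate the distribution vector 2 months from Reactivated.
After 0 months: (0.0000, 0.0000, 1.0000, 0.0000)
After 1 month: (0.3000, 0.3500, 0.1500, 0.2000)
After 2 months: (0.2250, 0.1775, 0.2800, 0.3175)
P(in Reactivated after 2 months) = 0.2800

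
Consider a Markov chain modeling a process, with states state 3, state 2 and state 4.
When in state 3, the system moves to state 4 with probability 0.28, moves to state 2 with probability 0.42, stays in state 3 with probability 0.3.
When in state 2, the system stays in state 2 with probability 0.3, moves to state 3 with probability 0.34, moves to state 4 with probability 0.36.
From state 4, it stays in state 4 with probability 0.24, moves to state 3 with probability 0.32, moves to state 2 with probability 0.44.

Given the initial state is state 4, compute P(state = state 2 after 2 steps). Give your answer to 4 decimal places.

Sum over the intermediate state after 1 step:
P = P(state 4→state 3)·P(state 3→state 2) + P(state 4→state 2)·P(state 2→state 2) + P(state 4→state 4)·P(state 4→state 2)
  = 0.32×0.42 + 0.44×0.3 + 0.24×0.44
  = 0.1344 + 0.1320 + 0.1056 = 0.3720

0.3720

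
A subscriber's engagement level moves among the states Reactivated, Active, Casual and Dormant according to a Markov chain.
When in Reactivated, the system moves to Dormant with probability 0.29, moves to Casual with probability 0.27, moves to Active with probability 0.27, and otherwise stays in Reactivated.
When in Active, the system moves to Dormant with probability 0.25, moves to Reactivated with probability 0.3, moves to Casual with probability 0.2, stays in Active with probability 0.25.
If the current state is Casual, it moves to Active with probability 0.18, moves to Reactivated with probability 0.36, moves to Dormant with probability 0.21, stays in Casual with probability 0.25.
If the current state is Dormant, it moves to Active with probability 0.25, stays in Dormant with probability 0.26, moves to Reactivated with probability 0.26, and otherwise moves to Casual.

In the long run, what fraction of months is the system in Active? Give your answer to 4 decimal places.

Let the stationary distribution be π with π = πP and π_1 + π_2 + π_3 + π_4 = 1.
π_1 = 0.17·π_1 + 0.3·π_2 + 0.36·π_3 + 0.26·π_4
π_2 = 0.27·π_1 + 0.25·π_2 + 0.18·π_3 + 0.25·π_4
π_3 = 0.27·π_1 + 0.2·π_2 + 0.25·π_3 + 0.23·π_4
Solving with the normalization constraint gives π = (0.2692, 0.2387, 0.2384, 0.2538).
So the stationary probability of Active is 0.2387.

0.2387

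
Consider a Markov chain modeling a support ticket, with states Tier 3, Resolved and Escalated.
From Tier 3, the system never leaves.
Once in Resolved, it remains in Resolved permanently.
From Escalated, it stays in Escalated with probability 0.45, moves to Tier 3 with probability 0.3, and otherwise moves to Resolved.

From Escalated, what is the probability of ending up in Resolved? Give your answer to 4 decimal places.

Let h(s) be the probability of absorption at Resolved starting from transient state s. Then h(Resolved) = 1 and h(Tier 3) = 0. By first-step analysis:
h(Escalated) = 0.3·0 + 0.25·1 + 0.45·h(Escalated)
Solving: h(Escalated) = 0.4545.
Starting from Escalated, the probability is 0.4545.

0.4545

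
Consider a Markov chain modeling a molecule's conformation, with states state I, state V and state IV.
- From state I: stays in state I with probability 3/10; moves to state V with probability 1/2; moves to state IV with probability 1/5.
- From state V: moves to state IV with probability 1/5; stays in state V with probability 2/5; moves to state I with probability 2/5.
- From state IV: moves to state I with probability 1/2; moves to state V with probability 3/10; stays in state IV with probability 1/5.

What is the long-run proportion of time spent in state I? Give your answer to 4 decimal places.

0.3818

Let the stationary distribution be π with π = πP and π_1 + π_2 + π_3 = 1.
π_1 = 0.3·π_1 + 0.4·π_2 + 0.5·π_3
π_2 = 0.5·π_1 + 0.4·π_2 + 0.3·π_3
Solving with the normalization constraint gives π = (0.3818, 0.4182, 0.2000).
So the stationary probability of state I is 0.3818.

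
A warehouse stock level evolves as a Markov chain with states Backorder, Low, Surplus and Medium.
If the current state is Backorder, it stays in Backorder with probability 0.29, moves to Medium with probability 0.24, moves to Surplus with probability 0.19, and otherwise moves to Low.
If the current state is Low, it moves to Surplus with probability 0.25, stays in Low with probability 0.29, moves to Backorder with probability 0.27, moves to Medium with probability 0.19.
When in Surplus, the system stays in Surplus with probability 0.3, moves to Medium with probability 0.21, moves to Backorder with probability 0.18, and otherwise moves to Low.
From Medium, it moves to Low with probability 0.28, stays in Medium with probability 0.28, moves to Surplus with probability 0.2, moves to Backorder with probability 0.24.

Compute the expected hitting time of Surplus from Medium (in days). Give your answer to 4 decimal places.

Let t(s) be the expected number of days to first reach Surplus from state s, with t(Surplus) = 0. Conditioning on the first day:
t(Backorder) = 1 + 0.29·t(Backorder) + 0.28·t(Low) + 0.24·t(Medium)
t(Low) = 1 + 0.27·t(Backorder) + 0.29·t(Low) + 0.19·t(Medium)
t(Medium) = 1 + 0.24·t(Backorder) + 0.28·t(Low) + 0.28·t(Medium)
Solving: t(Backorder) = 4.7773, t(Low) = 4.4903, t(Medium) = 4.7276.
Expected days from Medium to Surplus: 4.7276.

4.7276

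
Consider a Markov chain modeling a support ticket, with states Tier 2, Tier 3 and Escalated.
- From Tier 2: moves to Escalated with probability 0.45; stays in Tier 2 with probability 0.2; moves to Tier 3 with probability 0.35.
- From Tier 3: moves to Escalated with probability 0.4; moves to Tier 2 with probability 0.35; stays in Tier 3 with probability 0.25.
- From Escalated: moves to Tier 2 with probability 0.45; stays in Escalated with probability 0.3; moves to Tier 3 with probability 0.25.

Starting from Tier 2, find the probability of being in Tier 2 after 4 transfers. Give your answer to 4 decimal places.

0.3384

Propagate the distribution vector 4 transfers from Tier 2.
After 0 transfers: (1.0000, 0.0000, 0.0000)
After 1 transfer: (0.2000, 0.3500, 0.4500)
After 2 transfers: (0.3650, 0.2700, 0.3650)
After 3 transfers: (0.3318, 0.2865, 0.3818)
After 4 transfers: (0.3384, 0.2832, 0.3784)
P(in Tier 2 after 4 transfers) = 0.3384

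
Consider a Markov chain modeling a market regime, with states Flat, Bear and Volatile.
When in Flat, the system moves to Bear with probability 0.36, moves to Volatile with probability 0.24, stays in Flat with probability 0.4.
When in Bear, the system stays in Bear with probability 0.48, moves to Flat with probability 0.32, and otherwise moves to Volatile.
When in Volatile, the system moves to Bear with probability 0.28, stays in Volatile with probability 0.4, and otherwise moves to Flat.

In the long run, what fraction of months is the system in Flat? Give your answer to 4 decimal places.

Let the stationary distribution be π with π = πP and π_1 + π_2 + π_3 = 1.
π_1 = 0.4·π_1 + 0.32·π_2 + 0.32·π_3
π_2 = 0.36·π_1 + 0.48·π_2 + 0.28·π_3
Solving with the normalization constraint gives π = (0.3478, 0.3848, 0.2674).
So the stationary probability of Flat is 0.3478.

0.3478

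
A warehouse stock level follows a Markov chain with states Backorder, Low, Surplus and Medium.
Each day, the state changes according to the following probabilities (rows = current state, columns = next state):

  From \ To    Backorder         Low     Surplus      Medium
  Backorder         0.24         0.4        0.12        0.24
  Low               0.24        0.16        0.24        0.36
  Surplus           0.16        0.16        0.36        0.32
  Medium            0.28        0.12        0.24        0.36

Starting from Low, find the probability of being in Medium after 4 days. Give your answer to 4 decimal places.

Propagate the distribution vector 4 days from Low.
After 0 days: (0.0000, 1.0000, 0.0000, 0.0000)
After 1 day: (0.2400, 0.1600, 0.2400, 0.3600)
After 2 days: (0.2352, 0.2032, 0.2400, 0.3216)
After 3 days: (0.2337, 0.2036, 0.2406, 0.3222)
After 4 days: (0.2336, 0.2032, 0.2408, 0.3223)
P(in Medium after 4 days) = 0.3223

0.3223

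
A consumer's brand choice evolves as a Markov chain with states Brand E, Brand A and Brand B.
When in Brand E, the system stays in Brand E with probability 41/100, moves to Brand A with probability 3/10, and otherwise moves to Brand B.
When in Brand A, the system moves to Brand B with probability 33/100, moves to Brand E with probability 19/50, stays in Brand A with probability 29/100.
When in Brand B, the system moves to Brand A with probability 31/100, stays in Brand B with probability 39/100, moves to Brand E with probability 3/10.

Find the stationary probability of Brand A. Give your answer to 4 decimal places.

Let the stationary distribution be π with π = πP and π_1 + π_2 + π_3 = 1.
π_1 = 0.41·π_1 + 0.38·π_2 + 0.3·π_3
π_2 = 0.3·π_1 + 0.29·π_2 + 0.31·π_3
Solving with the normalization constraint gives π = (0.3641, 0.3004, 0.3356).
So the stationary probability of Brand A is 0.3004.

0.3004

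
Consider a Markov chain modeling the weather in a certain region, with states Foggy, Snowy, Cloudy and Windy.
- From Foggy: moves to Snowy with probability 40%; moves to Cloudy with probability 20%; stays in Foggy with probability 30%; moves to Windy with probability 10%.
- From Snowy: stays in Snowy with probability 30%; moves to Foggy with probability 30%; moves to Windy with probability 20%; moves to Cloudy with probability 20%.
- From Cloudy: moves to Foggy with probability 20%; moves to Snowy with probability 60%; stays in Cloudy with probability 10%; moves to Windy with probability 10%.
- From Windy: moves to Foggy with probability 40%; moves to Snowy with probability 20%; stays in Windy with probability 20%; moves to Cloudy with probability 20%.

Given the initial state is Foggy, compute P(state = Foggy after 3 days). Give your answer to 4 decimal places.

0.2970

Propagate the distribution vector 3 days from Foggy.
After 0 days: (1.0000, 0.0000, 0.0000, 0.0000)
After 1 day: (0.3000, 0.4000, 0.2000, 0.1000)
After 2 days: (0.2900, 0.3800, 0.1800, 0.1500)
After 3 days: (0.2970, 0.3680, 0.1820, 0.1530)
P(in Foggy after 3 days) = 0.2970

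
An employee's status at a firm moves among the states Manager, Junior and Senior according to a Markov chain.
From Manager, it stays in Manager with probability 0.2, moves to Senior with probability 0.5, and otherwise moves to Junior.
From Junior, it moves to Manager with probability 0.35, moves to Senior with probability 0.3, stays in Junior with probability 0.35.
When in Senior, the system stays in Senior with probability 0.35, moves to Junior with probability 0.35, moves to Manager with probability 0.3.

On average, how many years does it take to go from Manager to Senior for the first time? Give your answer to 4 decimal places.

2.2892

Let t(s) be the expected number of years to first reach Senior from state s, with t(Senior) = 0. Conditioning on the first year:
t(Manager) = 1 + 0.2·t(Manager) + 0.3·t(Junior)
t(Junior) = 1 + 0.35·t(Manager) + 0.35·t(Junior)
Solving: t(Manager) = 2.2892, t(Junior) = 2.7711.
Expected years from Manager to Senior: 2.2892.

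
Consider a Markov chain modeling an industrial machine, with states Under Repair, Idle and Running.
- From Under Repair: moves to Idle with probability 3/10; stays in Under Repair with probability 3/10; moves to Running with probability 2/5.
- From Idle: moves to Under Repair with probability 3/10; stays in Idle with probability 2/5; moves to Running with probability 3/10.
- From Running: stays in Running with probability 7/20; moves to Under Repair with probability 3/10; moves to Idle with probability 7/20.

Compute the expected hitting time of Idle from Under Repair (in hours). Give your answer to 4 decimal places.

3.1343

Let t(s) be the expected number of hours to first reach Idle from state s, with t(Idle) = 0. Conditioning on the first hour:
t(Under Repair) = 1 + 0.3·t(Under Repair) + 0.4·t(Running)
t(Running) = 1 + 0.3·t(Under Repair) + 0.35·t(Running)
Solving: t(Under Repair) = 3.1343, t(Running) = 2.9851.
Expected hours from Under Repair to Idle: 3.1343.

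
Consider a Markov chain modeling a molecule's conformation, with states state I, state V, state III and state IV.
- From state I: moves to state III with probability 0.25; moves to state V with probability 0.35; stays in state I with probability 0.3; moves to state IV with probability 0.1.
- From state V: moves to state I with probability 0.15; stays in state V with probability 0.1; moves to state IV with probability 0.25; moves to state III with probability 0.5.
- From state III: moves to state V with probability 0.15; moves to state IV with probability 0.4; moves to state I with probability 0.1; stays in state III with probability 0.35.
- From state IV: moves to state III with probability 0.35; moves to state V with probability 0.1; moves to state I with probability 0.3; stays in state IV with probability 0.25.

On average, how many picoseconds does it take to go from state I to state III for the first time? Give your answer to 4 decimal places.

Let t(s) be the expected number of picoseconds to first reach state III from state s, with t(state III) = 0. Conditioning on the first picosecond:
t(state I) = 1 + 0.3·t(state I) + 0.35·t(state V) + 0.1·t(state IV)
t(state V) = 1 + 0.15·t(state I) + 0.1·t(state V) + 0.25·t(state IV)
t(state IV) = 1 + 0.3·t(state I) + 0.1·t(state V) + 0.25·t(state IV)
Solving: t(state I) = 3.0481, t(state V) = 2.4177, t(state IV) = 2.8750.
Expected picoseconds from state I to state III: 3.0481.

3.0481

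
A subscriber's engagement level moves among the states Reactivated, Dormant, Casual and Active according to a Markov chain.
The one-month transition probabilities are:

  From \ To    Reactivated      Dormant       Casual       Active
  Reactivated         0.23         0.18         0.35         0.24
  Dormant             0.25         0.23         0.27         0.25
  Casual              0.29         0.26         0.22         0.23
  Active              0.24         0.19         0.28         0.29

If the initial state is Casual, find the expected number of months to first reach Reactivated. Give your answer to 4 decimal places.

Let t(s) be the expected number of months to first reach Reactivated from state s, with t(Reactivated) = 0. Conditioning on the first month:
t(Dormant) = 1 + 0.23·t(Dormant) + 0.27·t(Casual) + 0.25·t(Active)
t(Casual) = 1 + 0.26·t(Dormant) + 0.22·t(Casual) + 0.23·t(Active)
t(Active) = 1 + 0.19·t(Dormant) + 0.28·t(Casual) + 0.29·t(Active)
Solving: t(Dormant) = 3.8785, t(Casual) = 3.7300, t(Active) = 3.9173.
Expected months from Casual to Reactivated: 3.7300.

3.7300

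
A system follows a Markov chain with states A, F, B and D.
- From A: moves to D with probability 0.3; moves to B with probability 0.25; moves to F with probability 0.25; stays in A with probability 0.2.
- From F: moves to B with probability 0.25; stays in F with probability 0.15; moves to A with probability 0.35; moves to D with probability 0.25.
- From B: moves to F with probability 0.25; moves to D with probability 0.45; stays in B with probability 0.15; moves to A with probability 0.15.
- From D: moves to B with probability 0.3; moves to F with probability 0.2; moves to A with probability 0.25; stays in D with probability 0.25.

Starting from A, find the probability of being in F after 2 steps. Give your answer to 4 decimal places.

Propagate the distribution vector 2 steps from A.
After 0 steps: (1.0000, 0.0000, 0.0000, 0.0000)
After 1 step: (0.2000, 0.2500, 0.2500, 0.3000)
After 2 steps: (0.2400, 0.2100, 0.2400, 0.3100)
P(in F after 2 steps) = 0.2100

0.2100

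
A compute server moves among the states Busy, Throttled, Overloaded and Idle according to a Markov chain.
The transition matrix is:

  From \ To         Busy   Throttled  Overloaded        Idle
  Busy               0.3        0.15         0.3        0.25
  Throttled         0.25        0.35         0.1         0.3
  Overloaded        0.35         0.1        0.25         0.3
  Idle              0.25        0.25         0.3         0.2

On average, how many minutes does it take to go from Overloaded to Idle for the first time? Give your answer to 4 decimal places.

3.5203

Let t(s) be the expected number of minutes to first reach Idle from state s, with t(Idle) = 0. Conditioning on the first minute:
t(Busy) = 1 + 0.3·t(Busy) + 0.15·t(Throttled) + 0.3·t(Overloaded)
t(Throttled) = 1 + 0.25·t(Busy) + 0.35·t(Throttled) + 0.1·t(Overloaded)
t(Overloaded) = 1 + 0.35·t(Busy) + 0.1·t(Throttled) + 0.25·t(Overloaded)
Solving: t(Busy) = 3.6868, t(Throttled) = 3.4981, t(Overloaded) = 3.5203.
Expected minutes from Overloaded to Idle: 3.5203.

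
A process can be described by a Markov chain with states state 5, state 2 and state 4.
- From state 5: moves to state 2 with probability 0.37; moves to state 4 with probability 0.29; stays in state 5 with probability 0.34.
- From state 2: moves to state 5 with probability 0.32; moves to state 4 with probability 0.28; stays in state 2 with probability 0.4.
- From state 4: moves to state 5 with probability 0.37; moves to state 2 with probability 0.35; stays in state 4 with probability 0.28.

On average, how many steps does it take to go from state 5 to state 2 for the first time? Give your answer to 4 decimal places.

Let t(s) be the expected number of steps to first reach state 2 from state s, with t(state 2) = 0. Conditioning on the first step:
t(state 5) = 1 + 0.34·t(state 5) + 0.29·t(state 4)
t(state 4) = 1 + 0.37·t(state 5) + 0.28·t(state 4)
Solving: t(state 5) = 2.7453, t(state 4) = 2.7997.
Expected steps from state 5 to state 2: 2.7453.

2.7453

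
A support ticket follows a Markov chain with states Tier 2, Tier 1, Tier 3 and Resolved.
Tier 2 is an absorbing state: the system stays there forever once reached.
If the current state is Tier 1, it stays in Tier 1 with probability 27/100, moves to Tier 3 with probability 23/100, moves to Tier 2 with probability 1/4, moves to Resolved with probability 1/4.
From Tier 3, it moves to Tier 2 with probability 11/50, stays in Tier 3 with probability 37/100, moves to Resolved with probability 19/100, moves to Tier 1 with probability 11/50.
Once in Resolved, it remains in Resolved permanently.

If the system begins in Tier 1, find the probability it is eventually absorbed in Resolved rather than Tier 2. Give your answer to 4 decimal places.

Let h(s) be the probability of absorption at Resolved starting from transient state s. Then h(Resolved) = 1 and h(Tier 2) = 0. By first-step analysis:
h(Tier 1) = 0.25·0 + 0.27·h(Tier 1) + 0.23·h(Tier 3) + 0.25·1
h(Tier 3) = 0.22·0 + 0.22·h(Tier 1) + 0.37·h(Tier 3) + 0.19·1
Solving: h(Tier 1) = 0.4916, h(Tier 3) = 0.4732.
Starting from Tier 1, the probability is 0.4916.

0.4916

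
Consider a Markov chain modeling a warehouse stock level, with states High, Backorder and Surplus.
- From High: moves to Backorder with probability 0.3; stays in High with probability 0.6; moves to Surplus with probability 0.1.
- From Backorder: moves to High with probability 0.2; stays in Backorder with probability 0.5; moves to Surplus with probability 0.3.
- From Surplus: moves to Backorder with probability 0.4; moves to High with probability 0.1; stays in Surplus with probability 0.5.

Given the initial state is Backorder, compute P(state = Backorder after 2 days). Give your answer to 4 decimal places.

Sum over the intermediate state after 1 day:
P = P(Backorder→High)·P(High→Backorder) + P(Backorder→Backorder)·P(Backorder→Backorder) + P(Backorder→Surplus)·P(Surplus→Backorder)
  = 0.2×0.3 + 0.5×0.5 + 0.3×0.4
  = 0.0600 + 0.2500 + 0.1200 = 0.4300

0.4300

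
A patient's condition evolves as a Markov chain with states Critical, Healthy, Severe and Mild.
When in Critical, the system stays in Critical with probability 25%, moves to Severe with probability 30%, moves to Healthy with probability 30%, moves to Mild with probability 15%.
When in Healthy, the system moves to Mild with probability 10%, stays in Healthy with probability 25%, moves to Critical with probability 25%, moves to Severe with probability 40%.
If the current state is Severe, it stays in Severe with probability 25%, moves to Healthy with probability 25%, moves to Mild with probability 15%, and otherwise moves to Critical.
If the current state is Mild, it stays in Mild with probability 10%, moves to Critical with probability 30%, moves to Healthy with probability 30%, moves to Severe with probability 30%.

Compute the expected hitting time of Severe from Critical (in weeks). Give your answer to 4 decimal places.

3.0435

Let t(s) be the expected number of weeks to first reach Severe from state s, with t(Severe) = 0. Conditioning on the first week:
t(Critical) = 1 + 0.25·t(Critical) + 0.3·t(Healthy) + 0.15·t(Mild)
t(Healthy) = 1 + 0.25·t(Critical) + 0.25·t(Healthy) + 0.1·t(Mild)
t(Mild) = 1 + 0.3·t(Critical) + 0.3·t(Healthy) + 0.1·t(Mild)
Solving: t(Critical) = 3.0435, t(Healthy) = 2.7536, t(Mild) = 3.0435.
Expected weeks from Critical to Severe: 3.0435.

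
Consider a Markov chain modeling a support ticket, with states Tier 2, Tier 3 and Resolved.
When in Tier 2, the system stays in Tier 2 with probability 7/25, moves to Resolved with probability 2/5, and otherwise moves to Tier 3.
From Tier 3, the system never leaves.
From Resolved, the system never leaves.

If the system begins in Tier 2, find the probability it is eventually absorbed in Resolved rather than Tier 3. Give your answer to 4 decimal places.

0.5556

Let h(s) be the probability of absorption at Resolved starting from transient state s. Then h(Resolved) = 1 and h(Tier 3) = 0. By first-step analysis:
h(Tier 2) = 0.28·h(Tier 2) + 0.32·0 + 0.4·1
Solving: h(Tier 2) = 0.5556.
Starting from Tier 2, the probability is 0.5556.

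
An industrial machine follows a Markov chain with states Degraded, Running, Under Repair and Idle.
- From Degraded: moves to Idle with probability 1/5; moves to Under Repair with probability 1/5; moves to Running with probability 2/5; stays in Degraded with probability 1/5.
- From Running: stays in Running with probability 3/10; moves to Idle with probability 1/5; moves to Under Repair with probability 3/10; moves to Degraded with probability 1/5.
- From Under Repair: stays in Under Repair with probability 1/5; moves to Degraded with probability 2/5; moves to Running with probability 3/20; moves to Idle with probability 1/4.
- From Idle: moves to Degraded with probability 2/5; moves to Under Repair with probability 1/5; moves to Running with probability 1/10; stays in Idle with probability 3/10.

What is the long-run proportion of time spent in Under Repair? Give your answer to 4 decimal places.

Let the stationary distribution be π with π = πP and π_1 + π_2 + π_3 + π_4 = 1.
π_1 = 0.2·π_1 + 0.2·π_2 + 0.4·π_3 + 0.4·π_4
π_2 = 0.4·π_1 + 0.3·π_2 + 0.15·π_3 + 0.1·π_4
π_3 = 0.2·π_1 + 0.3·π_2 + 0.2·π_3 + 0.2·π_4
Solving with the normalization constraint gives π = (0.2919, 0.2485, 0.2249, 0.2347).
So the stationary probability of Under Repair is 0.2249.

0.2249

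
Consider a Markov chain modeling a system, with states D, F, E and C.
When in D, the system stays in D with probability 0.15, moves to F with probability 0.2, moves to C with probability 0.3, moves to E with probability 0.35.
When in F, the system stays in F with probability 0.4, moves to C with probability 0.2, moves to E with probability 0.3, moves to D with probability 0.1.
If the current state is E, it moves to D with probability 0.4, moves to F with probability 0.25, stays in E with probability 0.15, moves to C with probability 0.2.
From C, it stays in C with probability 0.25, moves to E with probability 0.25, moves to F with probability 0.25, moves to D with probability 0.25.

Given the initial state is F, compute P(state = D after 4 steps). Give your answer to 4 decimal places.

0.2248

Propagate the distribution vector 4 steps from F.
After 0 steps: (0.0000, 1.0000, 0.0000, 0.0000)
After 1 step: (0.1000, 0.4000, 0.3000, 0.2000)
After 2 steps: (0.2250, 0.3050, 0.2500, 0.2200)
After 3 steps: (0.2193, 0.2845, 0.2628, 0.2335)
After 4 steps: (0.2248, 0.2817, 0.2599, 0.2336)
P(in D after 4 steps) = 0.2248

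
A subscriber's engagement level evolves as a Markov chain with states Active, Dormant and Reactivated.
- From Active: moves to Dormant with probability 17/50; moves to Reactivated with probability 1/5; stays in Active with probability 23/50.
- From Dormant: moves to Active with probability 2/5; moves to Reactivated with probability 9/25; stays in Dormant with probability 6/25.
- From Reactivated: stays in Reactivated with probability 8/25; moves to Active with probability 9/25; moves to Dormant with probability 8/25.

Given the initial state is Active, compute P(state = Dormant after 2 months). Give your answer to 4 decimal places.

Sum over the intermediate state after 1 month:
P = P(Active→Active)·P(Active→Dormant) + P(Active→Dormant)·P(Dormant→Dormant) + P(Active→Reactivated)·P(Reactivated→Dormant)
  = 0.46×0.34 + 0.34×0.24 + 0.2×0.32
  = 0.1564 + 0.0816 + 0.0640 = 0.3020

0.3020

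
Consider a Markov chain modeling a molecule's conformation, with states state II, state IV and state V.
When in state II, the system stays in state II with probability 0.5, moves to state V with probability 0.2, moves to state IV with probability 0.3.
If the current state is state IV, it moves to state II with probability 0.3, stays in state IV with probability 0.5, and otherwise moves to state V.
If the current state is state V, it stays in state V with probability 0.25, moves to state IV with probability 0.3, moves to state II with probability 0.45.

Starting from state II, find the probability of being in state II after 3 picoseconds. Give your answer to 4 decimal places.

Propagate the distribution vector 3 picoseconds from state II.
After 0 picoseconds: (1.0000, 0.0000, 0.0000)
After 1 picosecond: (0.5000, 0.3000, 0.2000)
After 2 picoseconds: (0.4300, 0.3600, 0.2100)
After 3 picoseconds: (0.4175, 0.3720, 0.2105)
P(in state II after 3 picoseconds) = 0.4175

0.4175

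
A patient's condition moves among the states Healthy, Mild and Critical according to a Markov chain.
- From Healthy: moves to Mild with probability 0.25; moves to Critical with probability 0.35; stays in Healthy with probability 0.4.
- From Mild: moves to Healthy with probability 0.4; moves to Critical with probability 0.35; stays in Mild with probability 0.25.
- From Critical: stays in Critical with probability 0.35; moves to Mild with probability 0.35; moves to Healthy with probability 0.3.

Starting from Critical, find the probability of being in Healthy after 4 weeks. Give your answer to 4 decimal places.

Propagate the distribution vector 4 weeks from Critical.
After 0 weeks: (0.0000, 0.0000, 1.0000)
After 1 week: (0.3000, 0.3500, 0.3500)
After 2 weeks: (0.3650, 0.2850, 0.3500)
After 3 weeks: (0.3650, 0.2850, 0.3500)
After 4 weeks: (0.3650, 0.2850, 0.3500)
P(in Healthy after 4 weeks) = 0.3650

0.3650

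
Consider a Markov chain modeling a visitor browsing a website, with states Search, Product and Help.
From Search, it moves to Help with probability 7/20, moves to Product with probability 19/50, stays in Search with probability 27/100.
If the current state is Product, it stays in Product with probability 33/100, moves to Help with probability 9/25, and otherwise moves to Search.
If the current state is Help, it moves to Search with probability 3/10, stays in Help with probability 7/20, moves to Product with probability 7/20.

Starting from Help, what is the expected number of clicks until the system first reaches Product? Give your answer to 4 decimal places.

2.7876

Let t(s) be the expected number of clicks to first reach Product from state s, with t(Product) = 0. Conditioning on the first click:
t(Search) = 1 + 0.27·t(Search) + 0.35·t(Help)
t(Help) = 1 + 0.3·t(Search) + 0.35·t(Help)
Solving: t(Search) = 2.7064, t(Help) = 2.7876.
Expected clicks from Help to Product: 2.7876.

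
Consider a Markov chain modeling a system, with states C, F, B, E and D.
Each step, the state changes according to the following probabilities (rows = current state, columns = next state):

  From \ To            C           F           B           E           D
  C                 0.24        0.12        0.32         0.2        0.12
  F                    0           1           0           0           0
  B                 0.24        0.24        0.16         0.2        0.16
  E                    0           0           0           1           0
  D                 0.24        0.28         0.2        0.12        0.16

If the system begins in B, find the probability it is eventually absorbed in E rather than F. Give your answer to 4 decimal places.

Let h(s) be the probability of absorption at E starting from transient state s. Then h(E) = 1 and h(F) = 0. By first-step analysis:
h(C) = 0.24·h(C) + 0.12·0 + 0.32·h(B) + 0.2·1 + 0.12·h(D)
h(B) = 0.24·h(C) + 0.24·0 + 0.16·h(B) + 0.2·1 + 0.16·h(D)
h(D) = 0.24·h(C) + 0.28·0 + 0.2·h(B) + 0.12·1 + 0.16·h(D)
Solving: h(C) = 0.5220, h(B) = 0.4639, h(D) = 0.4025.
Starting from B, the probability is 0.4639.

0.4639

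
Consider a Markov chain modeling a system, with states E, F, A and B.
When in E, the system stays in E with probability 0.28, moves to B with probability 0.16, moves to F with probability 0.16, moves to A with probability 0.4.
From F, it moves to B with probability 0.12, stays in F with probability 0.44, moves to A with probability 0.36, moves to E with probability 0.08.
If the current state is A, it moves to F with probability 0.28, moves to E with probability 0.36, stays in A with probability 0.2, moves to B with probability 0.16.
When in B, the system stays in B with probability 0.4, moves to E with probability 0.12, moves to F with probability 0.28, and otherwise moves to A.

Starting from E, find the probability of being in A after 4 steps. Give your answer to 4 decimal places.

Propagate the distribution vector 4 steps from E.
After 0 steps: (1.0000, 0.0000, 0.0000, 0.0000)
After 1 step: (0.2800, 0.1600, 0.4000, 0.1600)
After 2 steps: (0.2544, 0.2720, 0.2816, 0.1920)
After 3 steps: (0.2174, 0.2930, 0.2944, 0.1952)
After 4 steps: (0.2137, 0.3008, 0.2904, 0.1951)
P(in A after 4 steps) = 0.2904

0.2904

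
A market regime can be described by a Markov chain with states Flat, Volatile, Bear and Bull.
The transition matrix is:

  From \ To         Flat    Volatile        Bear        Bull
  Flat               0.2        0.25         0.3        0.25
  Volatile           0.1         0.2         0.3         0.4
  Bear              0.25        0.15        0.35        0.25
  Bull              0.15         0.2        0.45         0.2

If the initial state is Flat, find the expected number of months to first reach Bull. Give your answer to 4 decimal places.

3.5561

Let t(s) be the expected number of months to first reach Bull from state s, with t(Bull) = 0. Conditioning on the first month:
t(Flat) = 1 + 0.2·t(Flat) + 0.25·t(Volatile) + 0.3·t(Bear)
t(Volatile) = 1 + 0.1·t(Flat) + 0.2·t(Volatile) + 0.3·t(Bear)
t(Bear) = 1 + 0.25·t(Flat) + 0.15·t(Volatile) + 0.35·t(Bear)
Solving: t(Flat) = 3.5561, t(Volatile) = 3.0481, t(Bear) = 3.6096.
Expected months from Flat to Bull: 3.5561.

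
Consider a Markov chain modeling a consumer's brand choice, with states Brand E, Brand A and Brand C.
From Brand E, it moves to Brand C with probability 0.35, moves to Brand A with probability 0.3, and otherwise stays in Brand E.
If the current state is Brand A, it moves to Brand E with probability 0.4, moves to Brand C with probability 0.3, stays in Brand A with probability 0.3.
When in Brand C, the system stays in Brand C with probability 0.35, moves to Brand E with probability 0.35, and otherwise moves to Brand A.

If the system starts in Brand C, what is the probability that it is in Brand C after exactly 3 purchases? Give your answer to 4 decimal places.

0.3350

Propagate the distribution vector 3 purchases from Brand C.
After 0 purchases: (0.0000, 0.0000, 1.0000)
After 1 purchase: (0.3500, 0.3000, 0.3500)
After 2 purchases: (0.3650, 0.3000, 0.3350)
After 3 purchases: (0.3650, 0.3000, 0.3350)
P(in Brand C after 3 purchases) = 0.3350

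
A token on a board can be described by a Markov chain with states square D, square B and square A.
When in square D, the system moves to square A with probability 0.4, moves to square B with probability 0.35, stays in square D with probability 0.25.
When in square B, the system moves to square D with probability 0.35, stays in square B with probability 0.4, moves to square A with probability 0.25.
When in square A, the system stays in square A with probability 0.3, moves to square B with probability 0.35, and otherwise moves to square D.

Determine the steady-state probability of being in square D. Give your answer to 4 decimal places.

Let the stationary distribution be π with π = πP and π_1 + π_2 + π_3 = 1.
π_1 = 0.25·π_1 + 0.35·π_2 + 0.35·π_3
π_2 = 0.35·π_1 + 0.4·π_2 + 0.35·π_3
Solving with the normalization constraint gives π = (0.3182, 0.3684, 0.3134).
So the stationary probability of square D is 0.3182.

0.3182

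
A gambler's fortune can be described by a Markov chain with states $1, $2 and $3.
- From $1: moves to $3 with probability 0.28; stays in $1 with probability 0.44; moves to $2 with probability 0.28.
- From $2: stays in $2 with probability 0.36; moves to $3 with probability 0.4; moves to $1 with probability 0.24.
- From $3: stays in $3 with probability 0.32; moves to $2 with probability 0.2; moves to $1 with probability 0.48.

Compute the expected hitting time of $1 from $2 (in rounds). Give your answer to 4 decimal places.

Let t(s) be the expected number of rounds to first reach $1 from state s, with t($1) = 0. Conditioning on the first round:
t($2) = 1 + 0.36·t($2) + 0.4·t($3)
t($3) = 1 + 0.2·t($2) + 0.32·t($3)
Solving: t($2) = 3.0405, t($3) = 2.3649.
Expected rounds from $2 to $1: 3.0405.

3.0405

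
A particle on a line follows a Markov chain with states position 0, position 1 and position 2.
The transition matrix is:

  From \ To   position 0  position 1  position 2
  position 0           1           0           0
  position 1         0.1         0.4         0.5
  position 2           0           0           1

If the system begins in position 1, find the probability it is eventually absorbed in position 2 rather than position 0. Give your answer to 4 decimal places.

Let h(s) be the probability of absorption at position 2 starting from transient state s. Then h(position 2) = 1 and h(position 0) = 0. By first-step analysis:
h(position 1) = 0.1·0 + 0.4·h(position 1) + 0.5·1
Solving: h(position 1) = 0.8333.
Starting from position 1, the probability is 0.8333.

0.8333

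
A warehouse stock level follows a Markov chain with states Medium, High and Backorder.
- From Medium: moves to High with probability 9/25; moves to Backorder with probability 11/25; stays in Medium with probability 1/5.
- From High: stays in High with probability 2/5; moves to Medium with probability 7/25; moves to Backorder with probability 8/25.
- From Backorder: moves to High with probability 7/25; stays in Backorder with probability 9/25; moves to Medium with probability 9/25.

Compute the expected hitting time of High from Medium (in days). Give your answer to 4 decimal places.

Let t(s) be the expected number of days to first reach High from state s, with t(High) = 0. Conditioning on the first day:
t(Medium) = 1 + 0.2·t(Medium) + 0.44·t(Backorder)
t(Backorder) = 1 + 0.36·t(Medium) + 0.36·t(Backorder)
Solving: t(Medium) = 3.0543, t(Backorder) = 3.2805.
Expected days from Medium to High: 3.0543.

3.0543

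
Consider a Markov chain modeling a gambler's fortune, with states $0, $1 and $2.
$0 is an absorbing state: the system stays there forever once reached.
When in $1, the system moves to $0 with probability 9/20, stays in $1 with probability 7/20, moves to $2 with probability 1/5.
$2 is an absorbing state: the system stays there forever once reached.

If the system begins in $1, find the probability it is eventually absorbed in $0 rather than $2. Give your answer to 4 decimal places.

0.6923

Let h(s) be the probability of absorption at $0 starting from transient state s. Then h($0) = 1 and h($2) = 0. By first-step analysis:
h($1) = 0.45·1 + 0.35·h($1) + 0.2·0
Solving: h($1) = 0.6923.
Starting from $1, the probability is 0.6923.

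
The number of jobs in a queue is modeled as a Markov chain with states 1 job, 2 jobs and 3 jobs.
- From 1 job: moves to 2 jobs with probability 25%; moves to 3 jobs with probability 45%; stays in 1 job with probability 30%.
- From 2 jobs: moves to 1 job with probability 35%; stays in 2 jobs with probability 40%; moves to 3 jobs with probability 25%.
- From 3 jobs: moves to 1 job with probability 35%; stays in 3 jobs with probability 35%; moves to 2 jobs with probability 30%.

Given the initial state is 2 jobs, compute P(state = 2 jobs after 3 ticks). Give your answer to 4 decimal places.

0.3156

Propagate the distribution vector 3 ticks from 2 jobs.
After 0 ticks: (0.0000, 1.0000, 0.0000)
After 1 tick: (0.3500, 0.4000, 0.2500)
After 2 ticks: (0.3325, 0.3225, 0.3450)
After 3 ticks: (0.3334, 0.3156, 0.3510)
P(in 2 jobs after 3 ticks) = 0.3156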